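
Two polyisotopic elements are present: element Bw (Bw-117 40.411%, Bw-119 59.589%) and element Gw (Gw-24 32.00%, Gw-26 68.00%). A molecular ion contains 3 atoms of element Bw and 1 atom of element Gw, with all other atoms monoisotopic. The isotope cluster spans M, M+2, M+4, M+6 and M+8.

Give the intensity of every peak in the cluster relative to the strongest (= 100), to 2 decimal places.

Element Bw pattern (n=3): 0.06599314 : 0.29193526 : 0.43048007 : 0.21159154
Element Gw pattern (n=1): 0.3200 : 0.6800
Convolve the two distributions (both contribute in 2-u steps):
  M: 0.06599314×0.3200 = 0.021118
  M+2: 0.06599314×0.6800 + 0.29193526×0.3200 = 0.138295
  M+4: 0.29193526×0.6800 + 0.43048007×0.3200 = 0.336270
  M+6: 0.43048007×0.6800 + 0.21159154×0.3200 = 0.360436
  M+8: 0.21159154×0.6800 = 0.143882
Scale to base peak (0.360436) = 100: 5.86 : 38.37 : 93.30 : 100.00 : 39.92

5.86 : 38.37 : 93.30 : 100.00 : 39.92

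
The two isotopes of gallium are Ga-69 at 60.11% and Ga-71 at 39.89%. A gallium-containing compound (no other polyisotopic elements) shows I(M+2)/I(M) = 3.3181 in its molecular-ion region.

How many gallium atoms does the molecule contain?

5

For n independent Ga atoms, I(M+2)/I(M) = n · (abundance Ga-71) / (abundance Ga-69) = n · 0.3989/0.6011.
n = 3.3181 × 0.6011/0.3989 = 5.00 ≈ 5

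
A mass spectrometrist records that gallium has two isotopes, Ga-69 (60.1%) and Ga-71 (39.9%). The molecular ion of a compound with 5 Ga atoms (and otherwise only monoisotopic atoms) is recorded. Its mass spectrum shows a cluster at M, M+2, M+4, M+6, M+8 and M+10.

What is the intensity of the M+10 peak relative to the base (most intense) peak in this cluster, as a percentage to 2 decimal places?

Term probabilities: M 0.0784, M+2 0.2603, M+4 0.3456, M+6 0.2294, M+8 0.0762, M+10 0.0101. Base peak = M+4.
P(M+4) = C(5,2) × 0.601^3 × 0.399^2 = 10 × 0.2170818 × 0.159201 = 0.345596 (base)
P(M+10) = C(5,5) × 0.601^0 × 0.399^5 = 1 × 1.0000 × 0.01011264 = 0.010113
Relative intensity = 0.010113 / 0.345596 × 100 = 2.93

2.93%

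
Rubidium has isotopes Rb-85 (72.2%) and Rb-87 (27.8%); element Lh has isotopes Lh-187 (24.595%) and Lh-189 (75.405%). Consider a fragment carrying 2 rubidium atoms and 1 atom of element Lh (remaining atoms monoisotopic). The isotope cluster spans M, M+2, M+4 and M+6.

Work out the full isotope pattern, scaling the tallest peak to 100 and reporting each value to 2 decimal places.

Rubidium pattern (n=2): 0.521284 : 0.401432 : 0.077284
Element Lh pattern (n=1): 0.24595 : 0.75405
Convolve the two distributions (both contribute in 2-u steps):
  M: 0.521284×0.24595 = 0.128210
  M+2: 0.521284×0.75405 + 0.401432×0.24595 = 0.491806
  M+4: 0.401432×0.75405 + 0.077284×0.24595 = 0.321708
  M+6: 0.077284×0.75405 = 0.058276
Scale to base peak (0.491806) = 100: 26.07 : 100.00 : 65.41 : 11.85

26.07 : 100.00 : 65.41 : 11.85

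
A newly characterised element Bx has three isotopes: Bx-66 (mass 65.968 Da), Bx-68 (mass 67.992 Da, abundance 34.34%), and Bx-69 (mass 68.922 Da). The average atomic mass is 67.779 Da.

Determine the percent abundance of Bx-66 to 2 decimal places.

The remaining 65.66% is split between Bx-66 (fraction x) and Bx-69 (fraction 0.6566 − x).
Substituting: 65.968x + 68.922(0.6566 − x) = 44.4305472
(65.968 − 68.922)x = -0.823638  ⇒  x = 0.27882, y = 0.37778
Bx-66: 27.88%, Bx-69: 37.78%.

27.88%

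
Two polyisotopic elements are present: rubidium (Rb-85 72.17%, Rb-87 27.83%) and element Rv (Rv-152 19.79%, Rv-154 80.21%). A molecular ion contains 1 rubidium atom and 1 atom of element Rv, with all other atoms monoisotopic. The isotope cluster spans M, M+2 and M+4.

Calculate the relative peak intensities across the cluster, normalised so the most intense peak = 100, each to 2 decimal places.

22.53 : 100.00 : 35.21

Rubidium pattern (n=1): 0.7217 : 0.2783
Element Rv pattern (n=1): 0.1979 : 0.8021
Convolve the two distributions (both contribute in 2-u steps):
  M: 0.7217×0.1979 = 0.142824
  M+2: 0.7217×0.8021 + 0.2783×0.1979 = 0.633951
  M+4: 0.2783×0.8021 = 0.223224
Scale to base peak (0.633951) = 100: 22.53 : 100.00 : 35.21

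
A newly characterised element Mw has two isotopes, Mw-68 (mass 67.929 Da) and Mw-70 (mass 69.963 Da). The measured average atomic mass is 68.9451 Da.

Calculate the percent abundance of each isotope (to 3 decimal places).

Let x be the fractional abundance of Mw-68; then Mw-70 has abundance 1 − x.
67.929·x + 69.963·(1 − x) = 68.9451
(67.929 − 69.963)·x = 68.9451 − 69.963
x = -1.0179 / -2.034 = 0.50044 → 50.044% Mw-68, 49.956% Mw-70.

Mw-68: 50.044%, Mw-70: 49.956%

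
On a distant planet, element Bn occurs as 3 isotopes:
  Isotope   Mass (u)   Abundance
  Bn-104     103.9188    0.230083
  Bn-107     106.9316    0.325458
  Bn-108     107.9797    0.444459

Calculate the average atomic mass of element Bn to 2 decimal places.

Ar = Σ fᵢ·mᵢ = 0.230083 × 103.9188 + 0.325458 × 106.9316 + 0.444459 × 107.9797
= 23.90995 + 34.80174 + 47.99255 = 106.70424 u

106.70 u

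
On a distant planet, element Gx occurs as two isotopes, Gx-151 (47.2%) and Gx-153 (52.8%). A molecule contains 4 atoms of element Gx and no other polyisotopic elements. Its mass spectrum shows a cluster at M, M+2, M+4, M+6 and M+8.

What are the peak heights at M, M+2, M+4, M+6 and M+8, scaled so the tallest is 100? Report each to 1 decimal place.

13.3 : 59.6 : 100.0 : 74.6 : 20.9

The 4 Gx atoms are independent, so intensities follow the terms of (0.472 + 0.528)^4.
P(M) = 0.472^4 = 0.049633
P(M+2) = 4 × 0.472^3 × 0.528^1 = 0.222085
P(M+4) = 6 × 0.472^2 × 0.528^2 = 0.372652
P(M+6) = 4 × 0.472^1 × 0.528^3 = 0.277910
P(M+8) = 0.528^4 = 0.077721
The M+4 peak is largest (0.372652); scaling to 100 gives 13.3 : 59.6 : 100.0 : 74.6 : 20.9.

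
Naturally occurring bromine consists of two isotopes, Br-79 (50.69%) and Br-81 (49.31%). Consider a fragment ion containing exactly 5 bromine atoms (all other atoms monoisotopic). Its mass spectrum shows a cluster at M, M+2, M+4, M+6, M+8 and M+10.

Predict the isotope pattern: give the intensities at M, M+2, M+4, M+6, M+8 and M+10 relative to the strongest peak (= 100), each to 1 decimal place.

10.6 : 51.4 : 100.0 : 97.3 : 47.3 : 9.2

The 5 Br atoms are independent, so intensities follow the terms of (0.5069 + 0.4931)^5.
P(M) = 0.5069^5 = 0.033467
P(M+2) = 5 × 0.5069^4 × 0.4931^1 = 0.162777
P(M+4) = 10 × 0.5069^3 × 0.4931^2 = 0.316692
P(M+6) = 10 × 0.5069^2 × 0.4931^3 = 0.308070
P(M+8) = 5 × 0.5069^1 × 0.4931^4 = 0.149842
P(M+10) = 0.4931^5 = 0.029152
The M+4 peak is largest (0.316692); scaling to 100 gives 10.6 : 51.4 : 100.0 : 97.3 : 47.3 : 9.2.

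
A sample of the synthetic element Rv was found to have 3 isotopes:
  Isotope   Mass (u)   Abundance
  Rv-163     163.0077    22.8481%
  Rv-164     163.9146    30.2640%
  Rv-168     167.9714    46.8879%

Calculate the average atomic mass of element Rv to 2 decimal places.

165.61 u

Average mass = Σ (abundance × isotope mass) = 0.228481 × 163.0077 + 0.302640 × 163.9146 + 0.468879 × 167.9714
= 37.24416 + 49.60711 + 78.75826 = 165.60953 u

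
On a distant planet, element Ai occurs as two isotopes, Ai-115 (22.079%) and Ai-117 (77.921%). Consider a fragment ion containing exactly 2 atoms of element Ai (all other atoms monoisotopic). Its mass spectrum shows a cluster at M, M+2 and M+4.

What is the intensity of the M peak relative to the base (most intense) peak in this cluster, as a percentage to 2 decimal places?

Term probabilities: M 0.0487, M+2 0.3441, M+4 0.6072. Base peak = M+4.
P(M+4) = C(2,2) × 0.22079^0 × 0.77921^2 = 1 × 1.0000 × 0.60716822 = 0.607168 (base)
P(M) = C(2,0) × 0.22079^2 × 0.77921^0 = 1 × 0.04874822 × 1.0000 = 0.048748
Relative intensity = 0.048748 / 0.607168 × 100 = 8.03

8.03%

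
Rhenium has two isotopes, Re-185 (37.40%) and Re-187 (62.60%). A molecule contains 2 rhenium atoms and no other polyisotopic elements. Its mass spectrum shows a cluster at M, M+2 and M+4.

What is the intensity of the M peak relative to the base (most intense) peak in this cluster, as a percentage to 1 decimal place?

29.9%

Term probabilities: M 0.1399, M+2 0.4682, M+4 0.3919. Base peak = M+2.
P(M+2) = C(2,1) × 0.3740^1 × 0.6260^1 = 2 × 0.3740 × 0.6260 = 0.468248 (base)
P(M) = C(2,0) × 0.3740^2 × 0.6260^0 = 1 × 0.139876 × 1.0000 = 0.139876
Relative intensity = 0.139876 / 0.468248 × 100 = 29.9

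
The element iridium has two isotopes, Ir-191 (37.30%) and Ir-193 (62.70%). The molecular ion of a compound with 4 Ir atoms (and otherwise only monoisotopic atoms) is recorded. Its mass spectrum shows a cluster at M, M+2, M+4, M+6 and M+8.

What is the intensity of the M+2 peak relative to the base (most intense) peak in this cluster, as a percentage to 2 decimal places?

35.39%

Binomial terms of (0.3730 + 0.6270)^4: M 0.0194, M+2 0.1302, M+4 0.3282, M+6 0.3678, M+8 0.1546 → M+6 is the base peak.
P(M+6) = C(4,3) × 0.3730^1 × 0.6270^3 = 4 × 0.3730 × 0.24649188 = 0.367766 (base)
P(M+2) = C(4,1) × 0.3730^3 × 0.6270^1 = 4 × 0.05189512 × 0.6270 = 0.130153
Relative intensity = 0.130153 / 0.367766 × 100 = 35.39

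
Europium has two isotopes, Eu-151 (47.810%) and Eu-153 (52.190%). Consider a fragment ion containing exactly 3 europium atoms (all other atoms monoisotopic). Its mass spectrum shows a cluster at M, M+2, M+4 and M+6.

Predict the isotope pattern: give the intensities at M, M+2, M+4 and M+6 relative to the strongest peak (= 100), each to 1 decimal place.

Each Eu atom is independently Eu-151 (p = 0.47810) or Eu-153 (q = 0.52190); the cluster is the binomial expansion (p + q)^3.
P(M) = 0.47810^3 = 0.109284
P(M+2) = 3 × 0.47810^2 × 0.52190^1 = 0.357887
P(M+4) = 3 × 0.47810^1 × 0.52190^2 = 0.390674
P(M+6) = 0.52190^3 = 0.142155
The M+4 peak is largest (0.390674); scaling to 100 gives 28.0 : 91.6 : 100.0 : 36.4.

28.0 : 91.6 : 100.0 : 36.4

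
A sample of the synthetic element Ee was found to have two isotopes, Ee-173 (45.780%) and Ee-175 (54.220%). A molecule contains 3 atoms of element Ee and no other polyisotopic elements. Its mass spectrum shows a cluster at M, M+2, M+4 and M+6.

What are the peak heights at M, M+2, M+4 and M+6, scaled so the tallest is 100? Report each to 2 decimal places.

The 3 Ee atoms are independent, so intensities follow the terms of (0.45780 + 0.54220)^3.
P(M) = 0.45780^3 = 0.095946
P(M+2) = 3 × 0.45780^2 × 0.54220^1 = 0.340904
P(M+4) = 3 × 0.45780^1 × 0.54220^2 = 0.403753
P(M+6) = 0.54220^3 = 0.159396
The M+4 peak is largest (0.403753); scaling to 100 gives 23.76 : 84.43 : 100.00 : 39.48.

23.76 : 84.43 : 100.00 : 39.48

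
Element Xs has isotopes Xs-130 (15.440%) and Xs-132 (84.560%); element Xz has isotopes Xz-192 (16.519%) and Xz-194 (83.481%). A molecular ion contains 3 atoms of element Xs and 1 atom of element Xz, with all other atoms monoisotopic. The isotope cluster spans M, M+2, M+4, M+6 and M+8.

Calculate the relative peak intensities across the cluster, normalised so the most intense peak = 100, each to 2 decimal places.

Element Xs pattern (n=3): 0.0036808 : 0.06047569 : 0.33120623 : 0.60463728
Element Xz pattern (n=1): 0.16519 : 0.83481
Convolve the two distributions (both contribute in 2-u steps):
  M: 0.0036808×0.16519 = 0.000608
  M+2: 0.0036808×0.83481 + 0.06047569×0.16519 = 0.013063
  M+4: 0.06047569×0.83481 + 0.33120623×0.16519 = 0.105198
  M+6: 0.33120623×0.83481 + 0.60463728×0.16519 = 0.376374
  M+8: 0.60463728×0.83481 = 0.504757
Scale to base peak (0.504757) = 100: 0.12 : 2.59 : 20.84 : 74.57 : 100.00

0.12 : 2.59 : 20.84 : 74.57 : 100.00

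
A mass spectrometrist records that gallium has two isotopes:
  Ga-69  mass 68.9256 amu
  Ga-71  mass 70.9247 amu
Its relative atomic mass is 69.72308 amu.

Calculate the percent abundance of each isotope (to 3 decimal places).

Ga-69: 60.108%, Ga-71: 39.892%

With x = fraction of Ga-69 (so Ga-71 is 1 − x):
68.9256·x + 70.9247·(1 − x) = 69.72308
(68.9256 − 70.9247)·x = 69.72308 − 70.9247
x = -1.20162 / -1.9991 = 0.60108 → 60.108% Ga-69, 39.892% Ga-71.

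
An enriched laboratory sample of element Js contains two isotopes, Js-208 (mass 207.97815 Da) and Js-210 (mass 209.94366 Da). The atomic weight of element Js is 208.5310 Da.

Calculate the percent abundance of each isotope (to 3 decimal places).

Js-208: 71.872%, Js-210: 28.128%

With x = fraction of Js-208 (so Js-210 is 1 − x):
207.97815·x + 209.94366·(1 − x) = 208.5310
(207.97815 − 209.94366)·x = 208.5310 − 209.94366
x = -1.41266 / -1.96551 = 0.71872 → 71.872% Js-208, 28.128% Js-210.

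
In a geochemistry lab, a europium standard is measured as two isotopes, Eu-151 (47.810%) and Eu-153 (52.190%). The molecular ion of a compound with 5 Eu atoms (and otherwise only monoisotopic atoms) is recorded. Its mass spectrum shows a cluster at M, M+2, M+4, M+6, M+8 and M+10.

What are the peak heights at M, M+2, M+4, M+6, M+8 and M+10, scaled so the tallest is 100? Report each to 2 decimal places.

7.69 : 41.96 : 91.61 : 100.00 : 54.58 : 11.92

The 5 Eu atoms are independent, so intensities follow the terms of (0.47810 + 0.52190)^5.
P(M) = 0.47810^5 = 0.024980
P(M+2) = 5 × 0.47810^4 × 0.52190^1 = 0.136343
P(M+4) = 10 × 0.47810^3 × 0.52190^2 = 0.297667
P(M+6) = 10 × 0.47810^2 × 0.52190^3 = 0.324937
P(M+8) = 5 × 0.47810^1 × 0.52190^4 = 0.177353
P(M+10) = 0.52190^5 = 0.038720
The M+6 peak is largest (0.324937); scaling to 100 gives 7.69 : 41.96 : 91.61 : 100.00 : 54.58 : 11.92.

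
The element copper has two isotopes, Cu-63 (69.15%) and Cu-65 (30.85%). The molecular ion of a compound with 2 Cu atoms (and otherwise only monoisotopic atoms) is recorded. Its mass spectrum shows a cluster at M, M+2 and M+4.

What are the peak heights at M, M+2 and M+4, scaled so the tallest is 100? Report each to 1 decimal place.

Expanding (0.6915 + 0.3085)^2:
P(M) = 0.6915^2 = 0.478172
P(M+2) = 2 × 0.6915^1 × 0.3085^1 = 0.426656
P(M+4) = 0.3085^2 = 0.095172
The M peak is largest (0.478172); scaling to 100 gives 100.0 : 89.2 : 19.9.

100.0 : 89.2 : 19.9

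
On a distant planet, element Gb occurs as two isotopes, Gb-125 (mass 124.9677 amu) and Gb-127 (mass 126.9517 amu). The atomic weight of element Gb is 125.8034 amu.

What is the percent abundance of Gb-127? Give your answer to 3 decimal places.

Writing the weighted mean with unknown fraction x of Gb-125:
124.9677·x + 126.9517·(1 − x) = 125.8034
(124.9677 − 126.9517)·x = 125.8034 − 126.9517
x = -1.1483 / -1.9840 = 0.57878 → 57.878% Gb-125, 42.122% Gb-127.

42.122%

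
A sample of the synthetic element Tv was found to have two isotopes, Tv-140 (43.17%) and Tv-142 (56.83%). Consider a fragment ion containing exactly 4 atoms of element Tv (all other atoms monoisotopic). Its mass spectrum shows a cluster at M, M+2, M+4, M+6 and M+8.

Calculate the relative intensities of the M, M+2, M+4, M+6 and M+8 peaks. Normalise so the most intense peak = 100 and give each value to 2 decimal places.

9.62 : 50.64 : 100.00 : 87.76 : 28.88

Expanding (0.4317 + 0.5683)^4:
P(M) = 0.4317^4 = 0.034732
P(M+2) = 4 × 0.4317^3 × 0.5683^1 = 0.182887
P(M+4) = 6 × 0.4317^2 × 0.5683^2 = 0.361136
P(M+6) = 4 × 0.4317^1 × 0.5683^3 = 0.316939
P(M+8) = 0.5683^4 = 0.104306
The M+4 peak is largest (0.361136); scaling to 100 gives 9.62 : 50.64 : 100.00 : 87.76 : 28.88.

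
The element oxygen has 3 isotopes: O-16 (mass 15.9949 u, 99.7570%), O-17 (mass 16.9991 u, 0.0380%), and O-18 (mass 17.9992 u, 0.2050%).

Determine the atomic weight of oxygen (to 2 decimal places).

16.00 u

Weight each isotope mass by its fractional abundance: 0.997570 × 15.9949 + 0.000380 × 16.9991 + 0.002050 × 17.9992
= 15.95603 + 0.00646 + 0.03690 = 15.99939 u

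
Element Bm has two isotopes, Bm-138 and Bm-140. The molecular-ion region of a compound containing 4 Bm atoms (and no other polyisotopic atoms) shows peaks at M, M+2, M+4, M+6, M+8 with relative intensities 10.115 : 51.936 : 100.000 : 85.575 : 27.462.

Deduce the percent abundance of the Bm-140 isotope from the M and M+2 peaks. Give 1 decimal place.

56.2%

Let p = fractional abundance of Bm-138. I(M+2)/I(M) = [C(4,1)·p^3·(1−p)] / p^4 = 4·(1−p)/p = 51.936/10.115 = 5.1346
(1−p)/p = 5.1346/4 = 1.2836  ⇒  p = 1/(1 + 1.2836) = 0.4379
Bm-138: 43.8%, Bm-140: 56.2%.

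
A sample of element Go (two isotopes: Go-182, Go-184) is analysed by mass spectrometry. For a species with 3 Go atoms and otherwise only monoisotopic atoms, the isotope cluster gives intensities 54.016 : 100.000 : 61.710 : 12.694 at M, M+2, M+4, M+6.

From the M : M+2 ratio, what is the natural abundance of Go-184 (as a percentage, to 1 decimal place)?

Let p = fractional abundance of Go-182. I(M+2)/I(M) = [C(3,1)·p^2·(1−p)] / p^3 = 3·(1−p)/p = 100.000/54.016 = 1.8513
(1−p)/p = 1.8513/3 = 0.6171  ⇒  p = 1/(1 + 0.6171) = 0.6184
Go-182: 61.8%, Go-184: 38.2%.

38.2%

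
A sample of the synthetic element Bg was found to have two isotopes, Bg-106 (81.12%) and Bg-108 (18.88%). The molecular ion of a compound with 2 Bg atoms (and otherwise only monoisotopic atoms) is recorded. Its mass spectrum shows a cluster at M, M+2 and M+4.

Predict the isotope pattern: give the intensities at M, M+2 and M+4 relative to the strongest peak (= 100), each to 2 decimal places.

Each Bg atom is independently Bg-106 (p = 0.8112) or Bg-108 (q = 0.1888); the cluster is the binomial expansion (p + q)^2.
P(M) = 0.8112^2 = 0.658045
P(M+2) = 2 × 0.8112^1 × 0.1888^1 = 0.306309
P(M+4) = 0.1888^2 = 0.035645
The M peak is largest (0.658045); scaling to 100 gives 100.00 : 46.55 : 5.42.

100.00 : 46.55 : 5.42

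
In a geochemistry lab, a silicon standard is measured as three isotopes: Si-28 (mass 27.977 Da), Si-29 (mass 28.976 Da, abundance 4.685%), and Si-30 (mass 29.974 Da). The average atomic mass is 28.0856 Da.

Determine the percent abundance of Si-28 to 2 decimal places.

The remaining 95.315% is split between Si-28 (fraction x) and Si-30 (fraction 0.95315 − x).
Substituting: 27.977x + 29.974(0.95315 − x) = 26.7280744
(27.977 − 29.974)x = -1.8416437  ⇒  x = 0.92221, y = 0.03094
Si-28: 92.22%, Si-30: 3.09%.

92.22%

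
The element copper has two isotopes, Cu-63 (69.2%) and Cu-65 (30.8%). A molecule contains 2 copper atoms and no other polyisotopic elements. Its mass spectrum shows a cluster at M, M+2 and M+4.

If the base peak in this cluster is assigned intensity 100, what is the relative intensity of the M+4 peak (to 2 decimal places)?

19.81

Binomial terms of (0.692 + 0.308)^2: M 0.4789, M+2 0.4263, M+4 0.0949 → M is the base peak.
P(M) = C(2,0) × 0.692^2 × 0.308^0 = 1 × 0.478864 × 1.0000 = 0.478864 (base)
P(M+4) = C(2,2) × 0.692^0 × 0.308^2 = 1 × 1.0000 × 0.094864 = 0.094864
Relative intensity = 0.094864 / 0.478864 × 100 = 19.81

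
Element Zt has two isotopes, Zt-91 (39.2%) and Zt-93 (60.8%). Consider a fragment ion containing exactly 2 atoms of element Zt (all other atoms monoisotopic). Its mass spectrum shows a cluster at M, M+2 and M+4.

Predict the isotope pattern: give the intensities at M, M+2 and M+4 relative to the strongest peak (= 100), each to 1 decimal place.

The 2 Zt atoms are independent, so intensities follow the terms of (0.392 + 0.608)^2.
P(M) = 0.392^2 = 0.153664
P(M+2) = 2 × 0.392^1 × 0.608^1 = 0.476672
P(M+4) = 0.608^2 = 0.369664
The M+2 peak is largest (0.476672); scaling to 100 gives 32.2 : 100.0 : 77.6.

32.2 : 100.0 : 77.6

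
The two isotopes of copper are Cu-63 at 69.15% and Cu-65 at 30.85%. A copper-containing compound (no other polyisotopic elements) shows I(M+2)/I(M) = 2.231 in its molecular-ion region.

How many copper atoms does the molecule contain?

With n Cu atoms, P(M+2)/P(M) = C(n,1)·p^(n−1)q / p^n = n·q/p = n · 0.3085/0.6915.
n = 2.231 × 0.6915/0.3085 = 5.00 ≈ 5

5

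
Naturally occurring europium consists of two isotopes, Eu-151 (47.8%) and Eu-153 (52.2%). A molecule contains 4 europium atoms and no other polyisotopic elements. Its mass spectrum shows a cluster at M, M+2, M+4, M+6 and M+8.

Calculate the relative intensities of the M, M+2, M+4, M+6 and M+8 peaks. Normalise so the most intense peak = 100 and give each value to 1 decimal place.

14.0 : 61.0 : 100.0 : 72.8 : 19.9

Each Eu atom is independently Eu-151 (p = 0.478) or Eu-153 (q = 0.522); the cluster is the binomial expansion (p + q)^4.
P(M) = 0.478^4 = 0.052205
P(M+2) = 4 × 0.478^3 × 0.522^1 = 0.228042
P(M+4) = 6 × 0.478^2 × 0.522^2 = 0.373549
P(M+6) = 4 × 0.478^1 × 0.522^3 = 0.271956
P(M+8) = 0.522^4 = 0.074248
The M+4 peak is largest (0.373549); scaling to 100 gives 14.0 : 61.0 : 100.0 : 72.8 : 19.9.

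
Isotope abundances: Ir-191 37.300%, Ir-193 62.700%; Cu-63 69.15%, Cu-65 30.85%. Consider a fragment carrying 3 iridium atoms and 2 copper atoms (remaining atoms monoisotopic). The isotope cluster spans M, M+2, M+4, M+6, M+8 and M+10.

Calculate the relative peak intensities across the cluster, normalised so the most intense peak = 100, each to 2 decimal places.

Iridium pattern (n=3): 0.05189512 : 0.26170165 : 0.43991135 : 0.24649188
Copper pattern (n=2): 0.47817225 : 0.4266555 : 0.09517225
Convolve the two distributions (both contribute in 2-u steps):
  M: 0.05189512×0.47817225 = 0.024815
  M+2: 0.05189512×0.4266555 + 0.26170165×0.47817225 = 0.147280
  M+4: 0.05189512×0.09517225 + 0.26170165×0.4266555 + 0.43991135×0.47817225 = 0.326949
  M+6: 0.26170165×0.09517225 + 0.43991135×0.4266555 + 0.24649188×0.47817225 = 0.330463
  M+8: 0.43991135×0.09517225 + 0.24649188×0.4266555 = 0.147034
  M+10: 0.24649188×0.09517225 = 0.023459
Scale to base peak (0.330463) = 100: 7.51 : 44.57 : 98.94 : 100.00 : 44.49 : 7.10

7.51 : 44.57 : 98.94 : 100.00 : 44.49 : 7.10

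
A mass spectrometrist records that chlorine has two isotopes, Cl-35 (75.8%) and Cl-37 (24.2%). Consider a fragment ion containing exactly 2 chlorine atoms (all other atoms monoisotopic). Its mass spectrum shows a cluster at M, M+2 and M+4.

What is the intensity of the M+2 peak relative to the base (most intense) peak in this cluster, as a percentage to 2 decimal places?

(0.758 + 0.242)^2 gives M 0.5746, M+2 0.3669, M+4 0.0586; the largest is M.
P(M) = C(2,0) × 0.758^2 × 0.242^0 = 1 × 0.574564 × 1.0000 = 0.574564 (base)
P(M+2) = C(2,1) × 0.758^1 × 0.242^1 = 2 × 0.7580 × 0.2420 = 0.366872
Relative intensity = 0.366872 / 0.574564 × 100 = 63.85

63.85%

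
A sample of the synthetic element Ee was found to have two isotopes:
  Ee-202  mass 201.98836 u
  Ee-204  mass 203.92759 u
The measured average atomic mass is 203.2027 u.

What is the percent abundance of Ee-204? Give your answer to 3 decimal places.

With x = fraction of Ee-202 (so Ee-204 is 1 − x):
201.98836·x + 203.92759·(1 − x) = 203.2027
(201.98836 − 203.92759)·x = 203.2027 − 203.92759
x = -0.72489 / -1.93923 = 0.37380 → 37.380% Ee-202, 62.620% Ee-204.

62.620%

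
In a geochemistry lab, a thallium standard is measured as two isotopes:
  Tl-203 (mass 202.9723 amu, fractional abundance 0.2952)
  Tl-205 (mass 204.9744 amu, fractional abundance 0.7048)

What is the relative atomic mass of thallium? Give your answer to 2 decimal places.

Average mass = Σ (abundance × isotope mass) = 0.2952 × 202.9723 + 0.7048 × 204.9744
= 59.91742 + 144.46596 = 204.38338 amu

204.38 amu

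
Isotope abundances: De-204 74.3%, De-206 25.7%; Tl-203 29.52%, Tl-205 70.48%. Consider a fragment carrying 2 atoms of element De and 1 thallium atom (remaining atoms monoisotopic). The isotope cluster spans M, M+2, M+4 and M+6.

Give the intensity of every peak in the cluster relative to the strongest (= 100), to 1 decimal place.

Element De pattern (n=2): 0.552049 : 0.381902 : 0.066049
Thallium pattern (n=1): 0.2952 : 0.7048
Convolve the two distributions (both contribute in 2-u steps):
  M: 0.552049×0.2952 = 0.162965
  M+2: 0.552049×0.7048 + 0.381902×0.2952 = 0.501822
  M+4: 0.381902×0.7048 + 0.066049×0.2952 = 0.288662
  M+6: 0.066049×0.7048 = 0.046551
Scale to base peak (0.501822) = 100: 32.5 : 100.0 : 57.5 : 9.3

32.5 : 100.0 : 57.5 : 9.3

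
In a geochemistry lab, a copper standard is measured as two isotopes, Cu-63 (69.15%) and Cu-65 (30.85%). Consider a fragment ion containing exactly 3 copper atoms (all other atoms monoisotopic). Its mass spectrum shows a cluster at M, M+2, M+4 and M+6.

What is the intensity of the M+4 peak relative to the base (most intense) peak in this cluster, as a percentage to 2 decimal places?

44.61%

(0.6915 + 0.3085)^3 gives M 0.3307, M+2 0.4425, M+4 0.1974, M+6 0.0294; the largest is M+2.
P(M+2) = C(3,1) × 0.6915^2 × 0.3085^1 = 3 × 0.47817225 × 0.3085 = 0.442548 (base)
P(M+4) = C(3,2) × 0.6915^1 × 0.3085^2 = 3 × 0.6915 × 0.09517225 = 0.197435
Relative intensity = 0.197435 / 0.442548 × 100 = 44.61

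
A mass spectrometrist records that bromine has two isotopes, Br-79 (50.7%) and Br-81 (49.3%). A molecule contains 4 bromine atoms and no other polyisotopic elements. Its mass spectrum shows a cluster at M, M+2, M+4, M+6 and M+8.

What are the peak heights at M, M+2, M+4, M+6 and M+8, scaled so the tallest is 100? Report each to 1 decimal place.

17.6 : 68.6 : 100.0 : 64.8 : 15.8

Each Br atom is independently Br-79 (p = 0.507) or Br-81 (q = 0.493); the cluster is the binomial expansion (p + q)^4.
P(M) = 0.507^4 = 0.066074
P(M+2) = 4 × 0.507^3 × 0.493^1 = 0.256999
P(M+4) = 6 × 0.507^2 × 0.493^2 = 0.374853
P(M+6) = 4 × 0.507^1 × 0.493^3 = 0.243001
P(M+8) = 0.493^4 = 0.059073
The M+4 peak is largest (0.374853); scaling to 100 gives 17.6 : 68.6 : 100.0 : 64.8 : 15.8.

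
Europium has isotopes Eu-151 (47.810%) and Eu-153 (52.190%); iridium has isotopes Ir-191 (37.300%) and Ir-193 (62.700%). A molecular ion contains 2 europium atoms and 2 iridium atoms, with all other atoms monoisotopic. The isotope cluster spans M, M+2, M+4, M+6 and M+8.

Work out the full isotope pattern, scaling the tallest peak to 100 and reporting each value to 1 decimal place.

8.8 : 48.8 : 100.0 : 89.6 : 29.6

Europium pattern (n=2): 0.22857961 : 0.49904078 : 0.27237961
Iridium pattern (n=2): 0.139129 : 0.467742 : 0.393129
Convolve the two distributions (both contribute in 2-u steps):
  M: 0.22857961×0.139129 = 0.031802
  M+2: 0.22857961×0.467742 + 0.49904078×0.139129 = 0.176347
  M+4: 0.22857961×0.393129 + 0.49904078×0.467742 + 0.27237961×0.139129 = 0.361180
  M+6: 0.49904078×0.393129 + 0.27237961×0.467742 = 0.323591
  M+8: 0.27237961×0.393129 = 0.107080
Scale to base peak (0.361180) = 100: 8.8 : 48.8 : 100.0 : 89.6 : 29.6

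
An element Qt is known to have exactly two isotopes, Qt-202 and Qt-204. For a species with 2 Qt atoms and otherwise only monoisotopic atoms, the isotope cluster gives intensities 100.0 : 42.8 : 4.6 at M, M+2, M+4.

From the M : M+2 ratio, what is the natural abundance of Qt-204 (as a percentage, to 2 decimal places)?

Write p for the Qt-202 fraction. I(M+2)/I(M) = [C(2,1)·p^1·(1−p)] / p^2 = 2·(1−p)/p = 42.8/100.0 = 0.4280
(1−p)/p = 0.4280/2 = 0.2140  ⇒  p = 1/(1 + 0.2140) = 0.8237
Qt-202: 82.37%, Qt-204: 17.63%.

17.63%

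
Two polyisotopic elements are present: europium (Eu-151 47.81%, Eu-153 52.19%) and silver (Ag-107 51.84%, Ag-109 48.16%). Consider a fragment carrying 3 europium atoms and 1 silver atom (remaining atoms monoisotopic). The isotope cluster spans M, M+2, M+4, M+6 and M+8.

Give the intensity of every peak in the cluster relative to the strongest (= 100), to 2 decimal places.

15.11 : 63.53 : 100.00 : 69.85 : 18.26

Europium pattern (n=3): 0.10928391 : 0.3578871 : 0.39067407 : 0.14215492
Silver pattern (n=1): 0.5184 : 0.4816
Convolve the two distributions (both contribute in 2-u steps):
  M: 0.10928391×0.5184 = 0.056653
  M+2: 0.10928391×0.4816 + 0.3578871×0.5184 = 0.238160
  M+4: 0.3578871×0.4816 + 0.39067407×0.5184 = 0.374884
  M+6: 0.39067407×0.4816 + 0.14215492×0.5184 = 0.261842
  M+8: 0.14215492×0.4816 = 0.068462
Scale to base peak (0.374884) = 100: 15.11 : 63.53 : 100.00 : 69.85 : 18.26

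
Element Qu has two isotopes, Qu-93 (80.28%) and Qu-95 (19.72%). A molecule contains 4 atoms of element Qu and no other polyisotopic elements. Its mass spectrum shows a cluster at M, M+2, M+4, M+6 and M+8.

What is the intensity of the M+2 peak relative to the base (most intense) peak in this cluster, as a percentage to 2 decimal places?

98.26%

Term probabilities: M 0.4154, M+2 0.4081, M+4 0.1504, M+6 0.0246, M+8 0.0015. Base peak = M.
P(M) = C(4,0) × 0.8028^4 × 0.1972^0 = 1 × 0.41536458 × 1.0000 = 0.415365 (base)
P(M+2) = C(4,1) × 0.8028^3 × 0.1972^1 = 4 × 0.51739484 × 0.1972 = 0.408121
Relative intensity = 0.408121 / 0.415365 × 100 = 98.26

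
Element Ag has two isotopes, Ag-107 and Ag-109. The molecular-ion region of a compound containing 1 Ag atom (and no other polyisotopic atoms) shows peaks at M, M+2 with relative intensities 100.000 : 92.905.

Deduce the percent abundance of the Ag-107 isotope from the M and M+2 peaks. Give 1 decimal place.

Let p = fractional abundance of Ag-107. I(M+2)/I(M) = [C(1,1)·p^0·(1−p)] / p^1 = 1·(1−p)/p = 92.905/100.000 = 0.9291
(1−p)/p = 0.9291/1 = 0.9291  ⇒  p = 1/(1 + 0.9291) = 0.5184
Ag-107: 51.8%, Ag-109: 48.2%.

51.8%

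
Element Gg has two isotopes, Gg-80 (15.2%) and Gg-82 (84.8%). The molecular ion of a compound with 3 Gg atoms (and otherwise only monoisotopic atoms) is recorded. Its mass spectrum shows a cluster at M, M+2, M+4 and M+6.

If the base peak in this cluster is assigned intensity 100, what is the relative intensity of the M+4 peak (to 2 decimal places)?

53.77

(0.152 + 0.848)^3 gives M 0.0035, M+2 0.0588, M+4 0.3279, M+6 0.6098; the largest is M+6.
P(M+6) = C(3,3) × 0.152^0 × 0.848^3 = 1 × 1.0000 × 0.60980019 = 0.609800 (base)
P(M+4) = C(3,2) × 0.152^1 × 0.848^2 = 3 × 0.1520 × 0.719104 = 0.327911
Relative intensity = 0.327911 / 0.609800 × 100 = 53.77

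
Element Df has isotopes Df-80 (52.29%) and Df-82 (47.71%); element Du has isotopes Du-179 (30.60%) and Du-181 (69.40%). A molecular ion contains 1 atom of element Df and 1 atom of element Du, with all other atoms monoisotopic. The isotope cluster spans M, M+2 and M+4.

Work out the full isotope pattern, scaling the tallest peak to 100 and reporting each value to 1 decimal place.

Element Df pattern (n=1): 0.5229 : 0.4771
Element Du pattern (n=1): 0.3060 : 0.6940
Convolve the two distributions (both contribute in 2-u steps):
  M: 0.5229×0.3060 = 0.160007
  M+2: 0.5229×0.6940 + 0.4771×0.3060 = 0.508885
  M+4: 0.4771×0.6940 = 0.331107
Scale to base peak (0.508885) = 100: 31.4 : 100.0 : 65.1

31.4 : 100.0 : 65.1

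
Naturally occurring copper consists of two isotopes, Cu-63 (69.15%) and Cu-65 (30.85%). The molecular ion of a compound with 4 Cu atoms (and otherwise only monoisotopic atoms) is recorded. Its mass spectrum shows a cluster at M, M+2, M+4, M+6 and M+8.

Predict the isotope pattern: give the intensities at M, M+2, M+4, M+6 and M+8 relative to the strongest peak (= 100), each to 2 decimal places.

56.04 : 100.00 : 66.92 : 19.90 : 2.22

The 4 Cu atoms are independent, so intensities follow the terms of (0.6915 + 0.3085)^4.
P(M) = 0.6915^4 = 0.228649
P(M+2) = 4 × 0.6915^3 × 0.3085^1 = 0.408030
P(M+4) = 6 × 0.6915^2 × 0.3085^2 = 0.273052
P(M+6) = 4 × 0.6915^1 × 0.3085^3 = 0.081212
P(M+8) = 0.3085^4 = 0.009058
The M+2 peak is largest (0.408030); scaling to 100 gives 56.04 : 100.00 : 66.92 : 19.90 : 2.22.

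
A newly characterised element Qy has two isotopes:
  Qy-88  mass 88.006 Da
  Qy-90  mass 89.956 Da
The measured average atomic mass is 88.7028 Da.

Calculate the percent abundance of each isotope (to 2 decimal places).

Qy-88: 64.27%, Qy-90: 35.73%

With x = fraction of Qy-88 (so Qy-90 is 1 − x):
88.006·x + 89.956·(1 − x) = 88.7028
(88.006 − 89.956)·x = 88.7028 − 89.956
x = -1.2532 / -1.950 = 0.64267 → 64.27% Qy-88, 35.73% Qy-90.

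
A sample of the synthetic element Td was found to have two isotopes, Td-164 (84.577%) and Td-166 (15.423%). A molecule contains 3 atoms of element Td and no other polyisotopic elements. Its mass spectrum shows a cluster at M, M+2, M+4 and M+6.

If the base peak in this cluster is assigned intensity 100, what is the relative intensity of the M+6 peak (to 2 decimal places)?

Binomial terms of (0.84577 + 0.15423)^3: M 0.6050, M+2 0.3310, M+4 0.0604, M+6 0.0037 → M is the base peak.
P(M) = C(3,0) × 0.84577^3 × 0.15423^0 = 1 × 0.60500203 × 1.0000 = 0.605002 (base)
P(M+6) = C(3,3) × 0.84577^0 × 0.15423^3 = 1 × 1.0000 × 0.00366865 = 0.003669
Relative intensity = 0.003669 / 0.605002 × 100 = 0.61

0.61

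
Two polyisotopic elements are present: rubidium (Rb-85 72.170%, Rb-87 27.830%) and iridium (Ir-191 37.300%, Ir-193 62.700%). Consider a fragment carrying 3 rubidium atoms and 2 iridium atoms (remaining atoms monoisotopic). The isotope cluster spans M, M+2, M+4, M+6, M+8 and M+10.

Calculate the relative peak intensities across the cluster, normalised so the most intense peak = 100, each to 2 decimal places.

Rubidium pattern (n=3): 0.37589809 : 0.43485841 : 0.16768892 : 0.02155458
Iridium pattern (n=2): 0.139129 : 0.467742 : 0.393129
Convolve the two distributions (both contribute in 2-u steps):
  M: 0.37589809×0.139129 = 0.052298
  M+2: 0.37589809×0.467742 + 0.43485841×0.139129 = 0.236325
  M+4: 0.37589809×0.393129 + 0.43485841×0.467742 + 0.16768892×0.139129 = 0.374508
  M+6: 0.43485841×0.393129 + 0.16768892×0.467742 + 0.02155458×0.139129 = 0.252389
  M+8: 0.16768892×0.393129 + 0.02155458×0.467742 = 0.076005
  M+10: 0.02155458×0.393129 = 0.008474
Scale to base peak (0.374508) = 100: 13.96 : 63.10 : 100.00 : 67.39 : 20.29 : 2.26

13.96 : 63.10 : 100.00 : 67.39 : 20.29 : 2.26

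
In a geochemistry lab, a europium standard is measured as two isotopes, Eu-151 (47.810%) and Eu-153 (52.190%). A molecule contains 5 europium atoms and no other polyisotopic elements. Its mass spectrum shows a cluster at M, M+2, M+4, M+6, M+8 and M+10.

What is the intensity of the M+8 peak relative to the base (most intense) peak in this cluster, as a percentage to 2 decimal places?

(0.47810 + 0.52190)^5 gives M 0.0250, M+2 0.1363, M+4 0.2977, M+6 0.3249, M+8 0.1774, M+10 0.0387; the largest is M+6.
P(M+6) = C(5,3) × 0.47810^2 × 0.52190^3 = 10 × 0.22857961 × 0.14215492 = 0.324937 (base)
P(M+8) = C(5,4) × 0.47810^1 × 0.52190^4 = 5 × 0.4781 × 0.07419065 = 0.177353
Relative intensity = 0.177353 / 0.324937 × 100 = 54.58

54.58%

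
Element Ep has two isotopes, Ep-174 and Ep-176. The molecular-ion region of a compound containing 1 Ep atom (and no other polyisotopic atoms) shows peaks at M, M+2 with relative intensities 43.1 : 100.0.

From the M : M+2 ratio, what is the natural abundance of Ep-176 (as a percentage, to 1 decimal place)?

69.9%

Write p for the Ep-174 fraction. I(M+2)/I(M) = [C(1,1)·p^0·(1−p)] / p^1 = 1·(1−p)/p = 100.0/43.1 = 2.3202
(1−p)/p = 2.3202/1 = 2.3202  ⇒  p = 1/(1 + 2.3202) = 0.3012
Ep-174: 30.1%, Ep-176: 69.9%.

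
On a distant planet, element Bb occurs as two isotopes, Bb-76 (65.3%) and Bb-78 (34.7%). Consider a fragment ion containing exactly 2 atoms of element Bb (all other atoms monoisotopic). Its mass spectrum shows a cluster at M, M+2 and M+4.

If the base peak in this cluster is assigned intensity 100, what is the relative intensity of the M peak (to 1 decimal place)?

94.1

(0.653 + 0.347)^2 gives M 0.4264, M+2 0.4532, M+4 0.1204; the largest is M+2.
P(M+2) = C(2,1) × 0.653^1 × 0.347^1 = 2 × 0.6530 × 0.3470 = 0.453182 (base)
P(M) = C(2,0) × 0.653^2 × 0.347^0 = 1 × 0.426409 × 1.0000 = 0.426409
Relative intensity = 0.426409 / 0.453182 × 100 = 94.1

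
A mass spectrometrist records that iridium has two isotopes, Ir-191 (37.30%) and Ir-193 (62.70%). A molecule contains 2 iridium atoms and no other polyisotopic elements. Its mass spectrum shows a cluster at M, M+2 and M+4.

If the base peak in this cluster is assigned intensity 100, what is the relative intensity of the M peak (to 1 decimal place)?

Binomial terms of (0.3730 + 0.6270)^2: M 0.1391, M+2 0.4677, M+4 0.3931 → M+2 is the base peak.
P(M+2) = C(2,1) × 0.3730^1 × 0.6270^1 = 2 × 0.3730 × 0.6270 = 0.467742 (base)
P(M) = C(2,0) × 0.3730^2 × 0.6270^0 = 1 × 0.139129 × 1.0000 = 0.139129
Relative intensity = 0.139129 / 0.467742 × 100 = 29.7

29.7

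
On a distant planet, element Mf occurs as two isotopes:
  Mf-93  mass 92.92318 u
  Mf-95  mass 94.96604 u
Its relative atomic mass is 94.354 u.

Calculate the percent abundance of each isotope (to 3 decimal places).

Let x be the fractional abundance of Mf-93; then Mf-95 has abundance 1 − x.
92.92318·x + 94.96604·(1 − x) = 94.354
(92.92318 − 94.96604)·x = 94.354 − 94.96604
x = -0.61204 / -2.04286 = 0.29960 → 29.960% Mf-93, 70.040% Mf-95.

Mf-93: 29.960%, Mf-95: 70.040%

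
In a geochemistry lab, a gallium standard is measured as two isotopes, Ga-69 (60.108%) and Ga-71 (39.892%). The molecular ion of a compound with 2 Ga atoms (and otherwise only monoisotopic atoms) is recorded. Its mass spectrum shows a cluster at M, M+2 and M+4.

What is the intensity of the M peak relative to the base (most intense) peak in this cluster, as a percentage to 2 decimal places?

Term probabilities: M 0.3613, M+2 0.4796, M+4 0.1591. Base peak = M+2.
P(M+2) = C(2,1) × 0.60108^1 × 0.39892^1 = 2 × 0.60108 × 0.39892 = 0.479566 (base)
P(M) = C(2,0) × 0.60108^2 × 0.39892^0 = 1 × 0.36129717 × 1.0000 = 0.361297
Relative intensity = 0.361297 / 0.479566 × 100 = 75.34

75.34%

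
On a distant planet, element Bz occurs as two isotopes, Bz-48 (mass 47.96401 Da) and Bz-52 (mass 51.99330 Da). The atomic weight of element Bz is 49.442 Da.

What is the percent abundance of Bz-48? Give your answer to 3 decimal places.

Writing the weighted mean with unknown fraction x of Bz-48:
47.96401·x + 51.99330·(1 − x) = 49.442
(47.96401 − 51.99330)·x = 49.442 − 51.99330
x = -2.55130 / -4.02929 = 0.63319 → 63.319% Bz-48, 36.681% Bz-52.

63.319%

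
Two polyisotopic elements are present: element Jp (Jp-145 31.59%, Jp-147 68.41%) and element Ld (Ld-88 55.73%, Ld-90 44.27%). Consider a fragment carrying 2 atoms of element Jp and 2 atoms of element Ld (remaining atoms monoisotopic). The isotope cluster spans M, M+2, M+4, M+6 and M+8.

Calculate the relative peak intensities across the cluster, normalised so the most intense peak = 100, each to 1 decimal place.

8.2 : 48.5 : 100.0 : 83.5 : 24.3

Element Jp pattern (n=2): 0.09979281 : 0.43221438 : 0.46799281
Element Ld pattern (n=2): 0.31058329 : 0.49343342 : 0.19598329
Convolve the two distributions (both contribute in 2-u steps):
  M: 0.09979281×0.31058329 = 0.030994
  M+2: 0.09979281×0.49343342 + 0.43221438×0.31058329 = 0.183480
  M+4: 0.09979281×0.19598329 + 0.43221438×0.49343342 + 0.46799281×0.31058329 = 0.378177
  M+6: 0.43221438×0.19598329 + 0.46799281×0.49343342 = 0.315630
  M+8: 0.46799281×0.19598329 = 0.091719
Scale to base peak (0.378177) = 100: 8.2 : 48.5 : 100.0 : 83.5 : 24.3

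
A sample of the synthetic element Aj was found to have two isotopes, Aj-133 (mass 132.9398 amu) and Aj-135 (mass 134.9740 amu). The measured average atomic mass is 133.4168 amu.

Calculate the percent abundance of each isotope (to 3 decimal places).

With x = fraction of Aj-133 (so Aj-135 is 1 − x):
132.9398·x + 134.9740·(1 − x) = 133.4168
(132.9398 − 134.9740)·x = 133.4168 − 134.9740
x = -1.5572 / -2.0342 = 0.76551 → 76.551% Aj-133, 23.449% Aj-135.

Aj-133: 76.551%, Aj-135: 23.449%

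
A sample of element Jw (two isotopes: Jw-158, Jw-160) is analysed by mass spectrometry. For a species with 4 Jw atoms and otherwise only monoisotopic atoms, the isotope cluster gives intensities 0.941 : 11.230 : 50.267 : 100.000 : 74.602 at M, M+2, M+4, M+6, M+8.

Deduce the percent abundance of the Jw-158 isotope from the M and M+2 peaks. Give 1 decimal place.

25.1%

Let p = fractional abundance of Jw-158. I(M+2)/I(M) = [C(4,1)·p^3·(1−p)] / p^4 = 4·(1−p)/p = 11.230/0.941 = 11.9341
(1−p)/p = 11.9341/4 = 2.9835  ⇒  p = 1/(1 + 2.9835) = 0.2510
Jw-158: 25.1%, Jw-160: 74.9%.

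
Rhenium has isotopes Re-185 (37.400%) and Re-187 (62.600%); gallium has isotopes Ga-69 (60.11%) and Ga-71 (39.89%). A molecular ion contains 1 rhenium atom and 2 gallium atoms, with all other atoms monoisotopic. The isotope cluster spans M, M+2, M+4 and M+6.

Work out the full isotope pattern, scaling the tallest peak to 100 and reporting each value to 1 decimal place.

Rhenium pattern (n=1): 0.3740 : 0.6260
Gallium pattern (n=2): 0.36132121 : 0.47955758 : 0.15912121
Convolve the two distributions (both contribute in 2-u steps):
  M: 0.3740×0.36132121 = 0.135134
  M+2: 0.3740×0.47955758 + 0.6260×0.36132121 = 0.405542
  M+4: 0.3740×0.15912121 + 0.6260×0.47955758 = 0.359714
  M+6: 0.6260×0.15912121 = 0.099610
Scale to base peak (0.405542) = 100: 33.3 : 100.0 : 88.7 : 24.6

33.3 : 100.0 : 88.7 : 24.6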